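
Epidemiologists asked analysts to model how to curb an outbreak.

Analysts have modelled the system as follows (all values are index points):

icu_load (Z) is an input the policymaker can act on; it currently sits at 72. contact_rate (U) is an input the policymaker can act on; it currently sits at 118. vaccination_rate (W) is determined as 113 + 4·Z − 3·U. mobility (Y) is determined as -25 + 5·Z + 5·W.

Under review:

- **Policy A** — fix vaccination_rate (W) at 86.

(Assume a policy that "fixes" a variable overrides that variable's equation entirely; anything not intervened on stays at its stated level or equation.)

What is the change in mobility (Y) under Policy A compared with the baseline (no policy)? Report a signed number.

Baseline:
  Z = 72
  U = 118
  W = 113 + 4·72 − 3·118 = 47
  Y = -25 + 5·72 + 5·47 = 570
Policy A (W := 86):
  Z = 72
  U = 118
  W = 86
  Y = -25 + 5·72 + 5·86 = 765
Change in Y: 765 − 570 = 195

195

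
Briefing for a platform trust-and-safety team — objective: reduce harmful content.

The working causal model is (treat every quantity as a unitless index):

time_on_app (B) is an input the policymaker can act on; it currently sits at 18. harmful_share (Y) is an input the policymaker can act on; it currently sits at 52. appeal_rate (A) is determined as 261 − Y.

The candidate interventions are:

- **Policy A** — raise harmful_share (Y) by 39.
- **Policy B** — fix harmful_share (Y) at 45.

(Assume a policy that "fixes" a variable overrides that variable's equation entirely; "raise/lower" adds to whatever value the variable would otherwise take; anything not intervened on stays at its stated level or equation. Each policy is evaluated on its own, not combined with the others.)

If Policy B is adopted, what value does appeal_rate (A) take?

216

Policy B (Y := 45):
  Y = 45
  A = 261 − 45 = 216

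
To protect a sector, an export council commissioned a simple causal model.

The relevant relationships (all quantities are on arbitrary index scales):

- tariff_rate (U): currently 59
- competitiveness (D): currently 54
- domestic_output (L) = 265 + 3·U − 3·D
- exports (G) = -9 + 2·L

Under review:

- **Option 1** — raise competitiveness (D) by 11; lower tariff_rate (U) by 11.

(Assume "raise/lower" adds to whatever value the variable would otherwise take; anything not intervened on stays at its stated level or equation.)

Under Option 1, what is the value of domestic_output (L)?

214

Option 1 (D + 11, U − 11):
  U = 59 − 11 = 48
  D = 54 + 11 = 65
  L = 265 + 3·48 − 3·65 = 214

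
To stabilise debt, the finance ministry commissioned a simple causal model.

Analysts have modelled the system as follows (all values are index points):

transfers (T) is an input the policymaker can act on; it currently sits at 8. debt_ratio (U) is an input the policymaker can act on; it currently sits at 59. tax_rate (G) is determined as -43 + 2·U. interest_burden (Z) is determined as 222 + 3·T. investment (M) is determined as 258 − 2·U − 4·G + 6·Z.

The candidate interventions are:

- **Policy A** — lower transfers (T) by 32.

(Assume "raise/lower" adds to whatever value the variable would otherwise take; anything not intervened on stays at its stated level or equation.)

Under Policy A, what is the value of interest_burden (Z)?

Policy A (T − 32):
  T = 8 − 32 = -24
  Z = 222 + 3·(-24) = 150

150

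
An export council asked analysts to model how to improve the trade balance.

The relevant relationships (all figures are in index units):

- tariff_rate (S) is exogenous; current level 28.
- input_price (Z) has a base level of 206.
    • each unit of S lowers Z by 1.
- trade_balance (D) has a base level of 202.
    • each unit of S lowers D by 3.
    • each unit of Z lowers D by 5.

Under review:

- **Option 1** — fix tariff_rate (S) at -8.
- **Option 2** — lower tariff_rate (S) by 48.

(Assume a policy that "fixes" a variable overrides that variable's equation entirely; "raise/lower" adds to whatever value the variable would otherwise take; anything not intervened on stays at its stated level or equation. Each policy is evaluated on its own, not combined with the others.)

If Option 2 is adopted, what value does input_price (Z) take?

Option 2 (S − 48):
  S = 28 − 48 = -20
  Z = 206 − (-20) = 226

226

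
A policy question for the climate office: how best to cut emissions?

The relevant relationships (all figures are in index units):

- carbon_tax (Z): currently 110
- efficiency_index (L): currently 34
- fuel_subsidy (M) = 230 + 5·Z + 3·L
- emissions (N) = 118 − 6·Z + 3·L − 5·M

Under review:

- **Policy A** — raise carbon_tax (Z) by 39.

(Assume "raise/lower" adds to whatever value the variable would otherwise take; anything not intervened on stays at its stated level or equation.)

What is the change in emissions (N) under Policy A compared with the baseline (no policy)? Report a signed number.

Baseline:
  Z = 110
  L = 34
  M = 230 + 5·110 + 3·34 = 882
  N = 118 − 6·110 + 3·34 − 5·882 = -4850
Policy A (Z + 39):
  Z = 110 + 39 = 149
  L = 34
  M = 230 + 5·149 + 3·34 = 1077
  N = 118 − 6·149 + 3·34 − 5·1077 = -6059
Change in N: -6059 − (-4850) = -1209

-1209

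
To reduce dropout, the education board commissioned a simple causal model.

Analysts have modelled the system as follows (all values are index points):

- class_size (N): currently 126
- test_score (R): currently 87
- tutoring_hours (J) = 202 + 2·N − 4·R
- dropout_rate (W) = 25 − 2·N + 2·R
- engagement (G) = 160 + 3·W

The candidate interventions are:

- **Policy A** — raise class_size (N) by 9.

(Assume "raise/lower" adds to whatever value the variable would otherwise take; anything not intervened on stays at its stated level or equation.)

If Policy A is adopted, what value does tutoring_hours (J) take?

Policy A (N + 9):
  N = 126 + 9 = 135
  R = 87
  J = 202 + 2·135 − 4·87 = 124

124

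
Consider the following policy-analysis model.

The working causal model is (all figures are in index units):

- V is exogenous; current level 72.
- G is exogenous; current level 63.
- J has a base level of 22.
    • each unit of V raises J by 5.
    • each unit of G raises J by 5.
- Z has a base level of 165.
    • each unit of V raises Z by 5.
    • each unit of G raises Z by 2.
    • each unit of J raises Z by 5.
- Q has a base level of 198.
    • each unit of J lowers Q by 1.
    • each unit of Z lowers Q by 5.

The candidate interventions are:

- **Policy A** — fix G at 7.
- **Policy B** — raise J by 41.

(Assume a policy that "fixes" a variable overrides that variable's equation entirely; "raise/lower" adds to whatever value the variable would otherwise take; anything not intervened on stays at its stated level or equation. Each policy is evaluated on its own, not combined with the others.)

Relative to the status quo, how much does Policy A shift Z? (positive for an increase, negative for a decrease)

-1512

Baseline:
  V = 72
  G = 63
  J = 22 + 5·72 + 5·63 = 697
  Z = 165 + 5·72 + 2·63 + 5·697 = 4136
Policy A (G := 7):
  V = 72
  G = 7
  J = 22 + 5·72 + 5·7 = 417
  Z = 165 + 5·72 + 2·7 + 5·417 = 2624
Change in Z: 2624 − 4136 = -1512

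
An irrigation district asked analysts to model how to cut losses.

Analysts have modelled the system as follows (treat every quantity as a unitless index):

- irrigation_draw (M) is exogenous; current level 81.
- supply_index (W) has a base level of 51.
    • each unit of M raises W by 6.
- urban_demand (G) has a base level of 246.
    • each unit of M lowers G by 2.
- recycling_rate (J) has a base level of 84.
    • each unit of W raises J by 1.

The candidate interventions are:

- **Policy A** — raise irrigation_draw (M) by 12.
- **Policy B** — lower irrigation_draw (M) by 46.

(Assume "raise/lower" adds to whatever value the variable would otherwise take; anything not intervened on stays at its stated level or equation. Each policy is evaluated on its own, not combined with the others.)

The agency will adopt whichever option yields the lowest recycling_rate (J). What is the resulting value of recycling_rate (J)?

345

Policy A (M + 12):
  M = 81 + 12 = 93
  W = 51 + 6·93 = 609
  J = 84 + 609 = 693
Policy B (M − 46):
  M = 81 − 46 = 35
  W = 51 + 6·35 = 261
  J = 84 + 261 = 345
Comparing — Policy A: J=693, Policy B: J=345. Lowest is 345 (Policy B).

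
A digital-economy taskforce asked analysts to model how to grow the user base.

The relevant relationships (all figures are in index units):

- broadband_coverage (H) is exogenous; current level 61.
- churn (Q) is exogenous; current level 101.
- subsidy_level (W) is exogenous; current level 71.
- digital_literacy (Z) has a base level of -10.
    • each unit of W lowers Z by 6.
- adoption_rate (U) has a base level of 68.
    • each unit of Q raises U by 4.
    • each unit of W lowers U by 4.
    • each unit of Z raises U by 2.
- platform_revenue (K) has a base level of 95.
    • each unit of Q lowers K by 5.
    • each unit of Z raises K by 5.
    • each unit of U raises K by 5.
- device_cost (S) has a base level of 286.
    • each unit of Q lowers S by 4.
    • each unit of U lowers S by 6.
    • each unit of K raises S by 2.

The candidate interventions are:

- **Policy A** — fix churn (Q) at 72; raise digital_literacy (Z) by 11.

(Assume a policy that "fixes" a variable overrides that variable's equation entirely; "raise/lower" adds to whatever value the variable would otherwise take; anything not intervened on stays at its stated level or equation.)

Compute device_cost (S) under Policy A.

Policy A (Q := 72, Z + 11):
  Q = 72
  W = 71
  Z = -10 − 6·71 (+11 from intervention) = -425
  U = 68 + 4·72 − 4·71 + 2·(-425) = -778
  K = 95 − 5·72 + 5·(-425) + 5·(-778) = -6280
  S = 286 − 4·72 − 6·(-778) + 2·(-6280) = -7894

-7894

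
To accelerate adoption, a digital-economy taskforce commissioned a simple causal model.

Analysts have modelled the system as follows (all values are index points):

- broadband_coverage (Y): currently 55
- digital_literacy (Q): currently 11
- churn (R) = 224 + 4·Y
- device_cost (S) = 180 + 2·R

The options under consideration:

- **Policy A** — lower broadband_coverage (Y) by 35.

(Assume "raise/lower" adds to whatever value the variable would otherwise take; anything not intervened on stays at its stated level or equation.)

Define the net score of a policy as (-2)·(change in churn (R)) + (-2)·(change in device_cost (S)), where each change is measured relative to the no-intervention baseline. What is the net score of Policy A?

840

Baseline:
  Y = 55
  R = 224 + 4·55 = 444
  S = 180 + 2·444 = 1068
Policy A (Y − 35):
  Y = 55 − 35 = 20
  R = 224 + 4·20 = 304
  S = 180 + 2·304 = 788
ΔR = 304 − 444 = -140; ΔS = 788 − 1068 = -280
Score = (-2)·(-140) + (-2)·(-280) = 840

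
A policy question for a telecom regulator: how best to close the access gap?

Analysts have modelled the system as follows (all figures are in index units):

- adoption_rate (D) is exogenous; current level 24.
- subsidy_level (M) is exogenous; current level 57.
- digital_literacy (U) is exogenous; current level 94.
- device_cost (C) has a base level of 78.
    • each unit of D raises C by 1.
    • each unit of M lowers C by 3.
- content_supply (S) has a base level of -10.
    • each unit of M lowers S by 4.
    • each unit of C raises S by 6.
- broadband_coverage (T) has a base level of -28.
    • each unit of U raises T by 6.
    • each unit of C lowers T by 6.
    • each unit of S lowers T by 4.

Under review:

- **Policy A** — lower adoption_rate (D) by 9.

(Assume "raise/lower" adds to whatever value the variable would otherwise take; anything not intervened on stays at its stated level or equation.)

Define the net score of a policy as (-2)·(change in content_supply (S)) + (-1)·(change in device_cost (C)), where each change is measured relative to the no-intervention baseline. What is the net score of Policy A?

117

Baseline:
  D = 24
  M = 57
  C = 78 + 24 − 3·57 = -69
  S = -10 − 4·57 + 6·(-69) = -652
Policy A (D − 9):
  D = 24 − 9 = 15
  M = 57
  C = 78 + 15 − 3·57 = -78
  S = -10 − 4·57 + 6·(-78) = -706
ΔS = -706 − (-652) = -54; ΔC = -78 − (-69) = -9
Score = (-2)·(-54) + (-1)·(-9) = 117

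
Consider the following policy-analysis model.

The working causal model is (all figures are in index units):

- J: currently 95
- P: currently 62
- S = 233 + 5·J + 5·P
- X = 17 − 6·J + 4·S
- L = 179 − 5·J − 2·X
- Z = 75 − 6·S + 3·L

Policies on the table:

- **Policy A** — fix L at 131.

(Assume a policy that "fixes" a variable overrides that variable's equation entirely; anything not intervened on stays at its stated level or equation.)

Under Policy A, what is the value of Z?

-5640

Policy A (L := 131):
  J = 95
  P = 62
  S = 233 + 5·95 + 5·62 = 1018
  X = 17 − 6·95 + 4·1018 = 3519
  L = 131
  Z = 75 − 6·1018 + 3·131 = -5640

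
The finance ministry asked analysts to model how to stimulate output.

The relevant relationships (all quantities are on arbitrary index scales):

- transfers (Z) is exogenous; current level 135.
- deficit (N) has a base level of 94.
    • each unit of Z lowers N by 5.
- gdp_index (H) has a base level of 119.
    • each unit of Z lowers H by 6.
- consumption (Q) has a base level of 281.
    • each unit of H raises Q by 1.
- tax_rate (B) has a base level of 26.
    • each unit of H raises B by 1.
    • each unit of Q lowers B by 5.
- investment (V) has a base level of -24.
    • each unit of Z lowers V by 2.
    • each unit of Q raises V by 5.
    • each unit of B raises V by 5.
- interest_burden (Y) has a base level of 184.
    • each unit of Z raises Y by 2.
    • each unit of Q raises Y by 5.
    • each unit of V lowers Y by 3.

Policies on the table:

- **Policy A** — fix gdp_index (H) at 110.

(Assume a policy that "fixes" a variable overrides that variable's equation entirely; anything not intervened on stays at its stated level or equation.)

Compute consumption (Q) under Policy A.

391

Policy A (H := 110):
  Z = 135
  H = 110
  Q = 281 + 110 = 391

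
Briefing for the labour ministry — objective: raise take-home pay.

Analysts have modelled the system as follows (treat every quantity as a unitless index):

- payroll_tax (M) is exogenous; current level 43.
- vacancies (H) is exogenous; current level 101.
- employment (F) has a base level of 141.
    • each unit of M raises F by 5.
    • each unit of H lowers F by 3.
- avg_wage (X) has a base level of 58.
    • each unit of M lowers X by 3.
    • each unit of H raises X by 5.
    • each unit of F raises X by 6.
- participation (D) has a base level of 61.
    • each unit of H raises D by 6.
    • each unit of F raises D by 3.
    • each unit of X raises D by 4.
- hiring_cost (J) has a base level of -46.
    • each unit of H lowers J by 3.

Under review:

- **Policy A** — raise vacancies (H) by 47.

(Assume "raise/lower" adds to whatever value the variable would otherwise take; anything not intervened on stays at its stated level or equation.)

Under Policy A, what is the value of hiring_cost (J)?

-490

Policy A (H + 47):
  H = 101 + 47 = 148
  J = -46 − 3·148 = -490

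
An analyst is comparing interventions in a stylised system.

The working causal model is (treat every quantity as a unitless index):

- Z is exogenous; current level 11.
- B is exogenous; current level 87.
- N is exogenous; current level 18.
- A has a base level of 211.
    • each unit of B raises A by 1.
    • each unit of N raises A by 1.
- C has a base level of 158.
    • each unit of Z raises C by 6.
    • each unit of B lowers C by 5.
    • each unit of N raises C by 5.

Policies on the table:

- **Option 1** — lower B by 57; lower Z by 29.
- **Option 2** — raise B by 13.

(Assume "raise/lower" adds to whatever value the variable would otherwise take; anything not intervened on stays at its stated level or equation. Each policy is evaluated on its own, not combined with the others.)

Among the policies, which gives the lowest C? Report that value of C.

Option 1 (B − 57, Z − 29):
  Z = 11 − 29 = -18
  B = 87 − 57 = 30
  N = 18
  C = 158 + 6·(-18) − 5·30 + 5·18 = -10
Option 2 (B + 13):
  Z = 11
  B = 87 + 13 = 100
  N = 18
  C = 158 + 6·11 − 5·100 + 5·18 = -186
Comparing — Option 1: C=-10, Option 2: C=-186. Lowest is -186 (Option 2).

-186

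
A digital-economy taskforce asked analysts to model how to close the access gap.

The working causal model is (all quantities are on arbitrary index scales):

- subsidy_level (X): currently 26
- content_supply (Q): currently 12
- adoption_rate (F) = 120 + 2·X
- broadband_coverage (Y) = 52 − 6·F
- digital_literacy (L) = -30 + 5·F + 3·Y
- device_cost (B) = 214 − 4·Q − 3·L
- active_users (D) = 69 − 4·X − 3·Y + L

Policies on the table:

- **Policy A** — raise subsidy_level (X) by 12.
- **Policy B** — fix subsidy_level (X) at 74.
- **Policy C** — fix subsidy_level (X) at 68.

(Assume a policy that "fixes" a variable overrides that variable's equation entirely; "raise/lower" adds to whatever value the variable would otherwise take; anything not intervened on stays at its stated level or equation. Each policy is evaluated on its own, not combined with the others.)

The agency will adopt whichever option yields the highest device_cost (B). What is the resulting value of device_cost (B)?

10240

Policy A (X + 12):
  X = 26 + 12 = 38
  Q = 12
  F = 120 + 2·38 = 196
  Y = 52 − 6·196 = -1124
  L = -30 + 5·196 + 3·(-1124) = -2422
  B = 214 − 4·12 − 3·(-2422) = 7432
Policy B (X := 74):
  X = 74
  Q = 12
  F = 120 + 2·74 = 268
  Y = 52 − 6·268 = -1556
  L = -30 + 5·268 + 3·(-1556) = -3358
  B = 214 − 4·12 − 3·(-3358) = 10240
Policy C (X := 68):
  X = 68
  Q = 12
  F = 120 + 2·68 = 256
  Y = 52 − 6·256 = -1484
  L = -30 + 5·256 + 3·(-1484) = -3202
  B = 214 − 4·12 − 3·(-3202) = 9772
Comparing — Policy A: B=7432, Policy B: B=10240, Policy C: B=9772. Highest is 10240 (Policy B).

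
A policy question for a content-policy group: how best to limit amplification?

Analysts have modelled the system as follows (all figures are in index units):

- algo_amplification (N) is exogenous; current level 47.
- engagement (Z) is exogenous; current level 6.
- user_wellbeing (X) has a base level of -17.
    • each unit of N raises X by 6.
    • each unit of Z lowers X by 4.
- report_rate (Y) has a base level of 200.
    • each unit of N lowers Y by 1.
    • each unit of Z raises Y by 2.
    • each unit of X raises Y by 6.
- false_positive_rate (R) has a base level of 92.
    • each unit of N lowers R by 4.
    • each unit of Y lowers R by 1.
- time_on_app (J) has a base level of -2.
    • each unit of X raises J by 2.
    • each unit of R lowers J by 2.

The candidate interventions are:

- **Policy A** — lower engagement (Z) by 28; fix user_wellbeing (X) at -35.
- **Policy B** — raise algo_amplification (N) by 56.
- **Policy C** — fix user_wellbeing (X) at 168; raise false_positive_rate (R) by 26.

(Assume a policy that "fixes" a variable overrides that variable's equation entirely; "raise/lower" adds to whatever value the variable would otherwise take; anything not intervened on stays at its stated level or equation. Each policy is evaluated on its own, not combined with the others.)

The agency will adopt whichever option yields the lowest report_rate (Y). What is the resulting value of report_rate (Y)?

Policy A (Z − 28, X := -35):
  N = 47
  Z = 6 − 28 = -22
  X = -35
  Y = 200 − 47 + 2·(-22) + 6·(-35) = -101
Policy B (N + 56):
  N = 47 + 56 = 103
  Z = 6
  X = -17 + 6·103 − 4·6 = 577
  Y = 200 − 103 + 2·6 + 6·577 = 3571
Policy C (X := 168, R + 26):
  N = 47
  Z = 6
  X = 168
  Y = 200 − 47 + 2·6 + 6·168 = 1173
Comparing — Policy A: Y=-101, Policy B: Y=3571, Policy C: Y=1173. Lowest is -101 (Policy A).

-101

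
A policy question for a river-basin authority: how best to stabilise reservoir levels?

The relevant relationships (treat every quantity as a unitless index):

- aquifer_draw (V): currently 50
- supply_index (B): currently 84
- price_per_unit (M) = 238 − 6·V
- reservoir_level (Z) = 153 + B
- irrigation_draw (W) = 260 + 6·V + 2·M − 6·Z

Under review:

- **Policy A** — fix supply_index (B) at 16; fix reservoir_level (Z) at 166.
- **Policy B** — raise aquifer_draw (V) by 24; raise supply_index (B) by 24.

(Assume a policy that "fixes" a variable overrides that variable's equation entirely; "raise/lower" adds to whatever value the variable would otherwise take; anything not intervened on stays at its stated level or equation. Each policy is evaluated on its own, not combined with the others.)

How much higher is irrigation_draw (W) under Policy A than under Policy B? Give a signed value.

Policy A (B := 16, Z := 166):
  V = 50
  B = 16
  M = 238 − 6·50 = -62
  Z = 166
  W = 260 + 6·50 + 2·(-62) − 6·166 = -560
Policy B (V + 24, B + 24):
  V = 50 + 24 = 74
  B = 84 + 24 = 108
  M = 238 − 6·74 = -206
  Z = 153 + 108 = 261
  W = 260 + 6·74 + 2·(-206) − 6·261 = -1274
W: -560 − (-1274) = 714

714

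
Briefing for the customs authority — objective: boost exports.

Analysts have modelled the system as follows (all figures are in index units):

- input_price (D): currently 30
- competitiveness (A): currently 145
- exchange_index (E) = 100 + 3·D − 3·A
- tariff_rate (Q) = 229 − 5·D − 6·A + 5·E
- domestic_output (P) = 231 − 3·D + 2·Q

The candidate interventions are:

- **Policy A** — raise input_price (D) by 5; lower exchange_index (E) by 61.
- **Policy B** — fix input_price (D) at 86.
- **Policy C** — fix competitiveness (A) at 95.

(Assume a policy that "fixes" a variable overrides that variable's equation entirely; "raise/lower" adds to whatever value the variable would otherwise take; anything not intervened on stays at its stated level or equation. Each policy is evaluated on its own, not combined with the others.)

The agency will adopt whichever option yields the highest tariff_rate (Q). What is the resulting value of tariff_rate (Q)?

Policy A (D + 5, E − 61):
  D = 30 + 5 = 35
  A = 145
  E = 100 + 3·35 − 3·145 (−61 from intervention) = -291
  Q = 229 − 5·35 − 6·145 + 5·(-291) = -2271
Policy B (D := 86):
  D = 86
  A = 145
  E = 100 + 3·86 − 3·145 = -77
  Q = 229 − 5·86 − 6·145 + 5·(-77) = -1456
Policy C (A := 95):
  D = 30
  A = 95
  E = 100 + 3·30 − 3·95 = -95
  Q = 229 − 5·30 − 6·95 + 5·(-95) = -966
Comparing — Policy A: Q=-2271, Policy B: Q=-1456, Policy C: Q=-966. Highest is -966 (Policy C).

-966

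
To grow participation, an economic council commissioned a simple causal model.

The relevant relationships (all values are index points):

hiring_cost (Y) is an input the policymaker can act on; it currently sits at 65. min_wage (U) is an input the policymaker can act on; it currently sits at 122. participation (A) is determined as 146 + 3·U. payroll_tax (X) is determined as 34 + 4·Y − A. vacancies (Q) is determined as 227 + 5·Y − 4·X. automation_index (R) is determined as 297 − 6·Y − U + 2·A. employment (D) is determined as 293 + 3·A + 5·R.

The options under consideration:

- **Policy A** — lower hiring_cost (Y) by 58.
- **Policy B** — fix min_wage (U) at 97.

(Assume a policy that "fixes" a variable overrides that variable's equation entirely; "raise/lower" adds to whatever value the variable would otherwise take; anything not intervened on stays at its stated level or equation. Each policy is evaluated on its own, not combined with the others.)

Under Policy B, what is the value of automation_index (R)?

Policy B (U := 97):
  Y = 65
  U = 97
  A = 146 + 3·97 = 437
  R = 297 − 6·65 − 97 + 2·437 = 684

684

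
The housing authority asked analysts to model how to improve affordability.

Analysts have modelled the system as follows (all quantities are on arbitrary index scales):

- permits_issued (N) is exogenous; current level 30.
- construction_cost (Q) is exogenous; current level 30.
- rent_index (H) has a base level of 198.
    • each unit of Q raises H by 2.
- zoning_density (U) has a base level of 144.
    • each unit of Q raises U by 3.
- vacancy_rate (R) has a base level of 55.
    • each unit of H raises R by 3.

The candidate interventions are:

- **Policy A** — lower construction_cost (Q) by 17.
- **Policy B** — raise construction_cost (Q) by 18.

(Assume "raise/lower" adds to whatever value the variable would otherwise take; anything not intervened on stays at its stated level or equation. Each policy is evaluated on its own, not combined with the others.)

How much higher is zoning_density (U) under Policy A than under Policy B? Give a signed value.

Policy A (Q − 17):
  Q = 30 − 17 = 13
  U = 144 + 3·13 = 183
Policy B (Q + 18):
  Q = 30 + 18 = 48
  U = 144 + 3·48 = 288
U: 183 − 288 = -105

-105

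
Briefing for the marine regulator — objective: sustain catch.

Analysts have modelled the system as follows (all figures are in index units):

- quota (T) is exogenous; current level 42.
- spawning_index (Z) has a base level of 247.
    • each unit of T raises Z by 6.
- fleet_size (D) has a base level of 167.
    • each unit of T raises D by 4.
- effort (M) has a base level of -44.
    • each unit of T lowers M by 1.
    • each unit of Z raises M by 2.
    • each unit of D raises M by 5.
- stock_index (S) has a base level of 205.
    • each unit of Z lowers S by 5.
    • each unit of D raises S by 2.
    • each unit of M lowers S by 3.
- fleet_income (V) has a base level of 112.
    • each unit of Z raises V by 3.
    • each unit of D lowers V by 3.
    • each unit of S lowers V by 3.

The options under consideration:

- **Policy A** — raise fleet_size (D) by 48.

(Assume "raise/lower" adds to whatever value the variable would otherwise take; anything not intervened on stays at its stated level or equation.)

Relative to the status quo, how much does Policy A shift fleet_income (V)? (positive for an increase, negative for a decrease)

Baseline:
  T = 42
  Z = 247 + 6·42 = 499
  D = 167 + 4·42 = 335
  M = -44 − 42 + 2·499 + 5·335 = 2587
  S = 205 − 5·499 + 2·335 − 3·2587 = -9381
  V = 112 + 3·499 − 3·335 − 3·(-9381) = 28747
Policy A (D + 48):
  T = 42
  Z = 247 + 6·42 = 499
  D = 167 + 4·42 (+48 from intervention) = 383
  M = -44 − 42 + 2·499 + 5·383 = 2827
  S = 205 − 5·499 + 2·383 − 3·2827 = -10005
  V = 112 + 3·499 − 3·383 − 3·(-10005) = 30475
Change in V: 30475 − 28747 = 1728

1728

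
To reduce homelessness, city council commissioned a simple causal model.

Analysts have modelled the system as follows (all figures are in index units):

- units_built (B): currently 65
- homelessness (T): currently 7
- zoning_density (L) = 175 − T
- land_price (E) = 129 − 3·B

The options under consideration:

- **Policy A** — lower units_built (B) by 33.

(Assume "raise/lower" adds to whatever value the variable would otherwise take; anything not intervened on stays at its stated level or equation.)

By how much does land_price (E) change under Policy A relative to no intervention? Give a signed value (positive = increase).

Baseline:
  B = 65
  E = 129 − 3·65 = -66
Policy A (B − 33):
  B = 65 − 33 = 32
  E = 129 − 3·32 = 33
Change in E: 33 − (-66) = 99

99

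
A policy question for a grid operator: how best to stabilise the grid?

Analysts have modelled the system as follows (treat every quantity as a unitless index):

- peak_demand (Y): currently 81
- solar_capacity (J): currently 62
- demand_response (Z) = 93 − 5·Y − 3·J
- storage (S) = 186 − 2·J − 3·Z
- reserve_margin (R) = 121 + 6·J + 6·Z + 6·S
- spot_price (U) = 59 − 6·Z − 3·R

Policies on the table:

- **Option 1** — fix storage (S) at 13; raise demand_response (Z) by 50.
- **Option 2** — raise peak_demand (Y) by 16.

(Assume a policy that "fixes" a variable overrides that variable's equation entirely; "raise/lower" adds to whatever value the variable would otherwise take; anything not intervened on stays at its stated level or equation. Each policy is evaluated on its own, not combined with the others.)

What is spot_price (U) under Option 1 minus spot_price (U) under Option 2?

28974

Option 1 (S := 13, Z + 50):
  Y = 81
  J = 62
  Z = 93 − 5·81 − 3·62 (+50 from intervention) = -448
  S = 13
  R = 121 + 6·62 + 6·(-448) + 6·13 = -2117
  U = 59 − 6·(-448) − 3·(-2117) = 9098
Option 2 (Y + 16):
  Y = 81 + 16 = 97
  J = 62
  Z = 93 − 5·97 − 3·62 = -578
  S = 186 − 2·62 − 3·(-578) = 1796
  R = 121 + 6·62 + 6·(-578) + 6·1796 = 7801
  U = 59 − 6·(-578) − 3·7801 = -19876
U: 9098 − (-19876) = 28974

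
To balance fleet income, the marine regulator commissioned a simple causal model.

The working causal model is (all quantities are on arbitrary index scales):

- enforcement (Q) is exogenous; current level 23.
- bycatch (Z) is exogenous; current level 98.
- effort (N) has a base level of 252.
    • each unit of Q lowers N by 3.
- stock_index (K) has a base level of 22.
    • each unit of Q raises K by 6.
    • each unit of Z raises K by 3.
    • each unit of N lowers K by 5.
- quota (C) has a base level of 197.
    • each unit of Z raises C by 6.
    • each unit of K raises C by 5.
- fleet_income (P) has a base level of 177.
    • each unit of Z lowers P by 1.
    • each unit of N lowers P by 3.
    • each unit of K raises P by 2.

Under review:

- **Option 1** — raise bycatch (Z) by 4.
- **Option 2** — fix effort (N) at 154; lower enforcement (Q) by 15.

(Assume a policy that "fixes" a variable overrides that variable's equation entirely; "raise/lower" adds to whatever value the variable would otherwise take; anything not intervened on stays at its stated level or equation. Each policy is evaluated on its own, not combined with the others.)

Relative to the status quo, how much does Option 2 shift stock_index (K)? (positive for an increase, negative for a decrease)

55

Baseline:
  Q = 23
  Z = 98
  N = 252 − 3·23 = 183
  K = 22 + 6·23 + 3·98 − 5·183 = -461
Option 2 (N := 154, Q − 15):
  Q = 23 − 15 = 8
  Z = 98
  N = 154
  K = 22 + 6·8 + 3·98 − 5·154 = -406
Change in K: -406 − (-461) = 55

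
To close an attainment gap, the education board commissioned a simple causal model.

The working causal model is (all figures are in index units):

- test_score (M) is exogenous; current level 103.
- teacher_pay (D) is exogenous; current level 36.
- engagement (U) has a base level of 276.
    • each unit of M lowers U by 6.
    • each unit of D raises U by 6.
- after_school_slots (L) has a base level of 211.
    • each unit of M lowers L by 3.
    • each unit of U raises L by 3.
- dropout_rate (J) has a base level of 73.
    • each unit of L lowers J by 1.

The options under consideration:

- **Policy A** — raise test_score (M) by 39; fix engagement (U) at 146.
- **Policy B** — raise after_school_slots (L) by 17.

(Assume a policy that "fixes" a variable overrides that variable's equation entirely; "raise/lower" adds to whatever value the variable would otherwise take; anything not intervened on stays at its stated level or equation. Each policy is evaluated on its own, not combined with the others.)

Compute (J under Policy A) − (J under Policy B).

Policy A (M + 39, U := 146):
  M = 103 + 39 = 142
  D = 36
  U = 146
  L = 211 − 3·142 + 3·146 = 223
  J = 73 − 223 = -150
Policy B (L + 17):
  M = 103
  D = 36
  U = 276 − 6·103 + 6·36 = -126
  L = 211 − 3·103 + 3·(-126) (+17 from intervention) = -459
  J = 73 − (-459) = 532
J: -150 − 532 = -682

-682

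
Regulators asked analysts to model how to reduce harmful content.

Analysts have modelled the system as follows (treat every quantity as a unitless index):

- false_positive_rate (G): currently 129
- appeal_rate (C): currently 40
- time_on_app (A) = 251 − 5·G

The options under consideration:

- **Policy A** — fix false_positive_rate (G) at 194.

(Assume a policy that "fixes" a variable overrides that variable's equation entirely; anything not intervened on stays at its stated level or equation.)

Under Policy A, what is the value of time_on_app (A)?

-719

Policy A (G := 194):
  G = 194
  A = 251 − 5·194 = -719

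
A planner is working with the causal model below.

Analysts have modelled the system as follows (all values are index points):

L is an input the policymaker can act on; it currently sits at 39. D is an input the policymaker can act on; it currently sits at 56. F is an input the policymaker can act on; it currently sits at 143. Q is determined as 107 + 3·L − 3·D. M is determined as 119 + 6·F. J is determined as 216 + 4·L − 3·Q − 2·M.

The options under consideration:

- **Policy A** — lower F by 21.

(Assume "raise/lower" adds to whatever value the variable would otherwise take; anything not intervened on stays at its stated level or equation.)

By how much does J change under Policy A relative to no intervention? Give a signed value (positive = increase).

Baseline:
  L = 39
  D = 56
  F = 143
  Q = 107 + 3·39 − 3·56 = 56
  M = 119 + 6·143 = 977
  J = 216 + 4·39 − 3·56 − 2·977 = -1750
Policy A (F − 21):
  L = 39
  D = 56
  F = 143 − 21 = 122
  Q = 107 + 3·39 − 3·56 = 56
  M = 119 + 6·122 = 851
  J = 216 + 4·39 − 3·56 − 2·851 = -1498
Change in J: -1498 − (-1750) = 252

252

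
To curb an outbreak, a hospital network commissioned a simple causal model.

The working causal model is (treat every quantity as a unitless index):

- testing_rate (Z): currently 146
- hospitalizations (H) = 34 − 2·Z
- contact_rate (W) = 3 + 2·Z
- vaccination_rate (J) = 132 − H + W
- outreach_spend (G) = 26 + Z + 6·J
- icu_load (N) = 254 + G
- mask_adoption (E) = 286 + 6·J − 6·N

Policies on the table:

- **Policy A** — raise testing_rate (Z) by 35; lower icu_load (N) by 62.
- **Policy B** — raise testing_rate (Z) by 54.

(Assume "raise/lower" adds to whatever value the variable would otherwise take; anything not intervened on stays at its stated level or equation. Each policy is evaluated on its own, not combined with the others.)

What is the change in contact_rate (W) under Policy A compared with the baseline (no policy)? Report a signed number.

70

Baseline:
  Z = 146
  W = 3 + 2·146 = 295
Policy A (Z + 35, N − 62):
  Z = 146 + 35 = 181
  W = 3 + 2·181 = 365
Change in W: 365 − 295 = 70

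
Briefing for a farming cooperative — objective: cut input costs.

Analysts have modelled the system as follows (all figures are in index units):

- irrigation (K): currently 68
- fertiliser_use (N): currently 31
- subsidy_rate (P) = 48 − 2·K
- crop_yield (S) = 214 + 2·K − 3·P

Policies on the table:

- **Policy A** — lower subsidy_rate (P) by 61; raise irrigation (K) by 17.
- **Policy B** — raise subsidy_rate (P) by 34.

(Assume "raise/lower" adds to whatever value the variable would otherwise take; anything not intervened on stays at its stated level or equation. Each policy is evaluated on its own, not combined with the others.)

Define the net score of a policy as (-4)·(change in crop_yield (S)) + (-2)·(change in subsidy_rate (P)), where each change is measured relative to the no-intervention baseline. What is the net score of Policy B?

Baseline:
  K = 68
  P = 48 − 2·68 = -88
  S = 214 + 2·68 − 3·(-88) = 614
Policy B (P + 34):
  K = 68
  P = 48 − 2·68 (+34 from intervention) = -54
  S = 214 + 2·68 − 3·(-54) = 512
ΔS = 512 − 614 = -102; ΔP = -54 − (-88) = 34
Score = (-4)·(-102) + (-2)·34 = 340

340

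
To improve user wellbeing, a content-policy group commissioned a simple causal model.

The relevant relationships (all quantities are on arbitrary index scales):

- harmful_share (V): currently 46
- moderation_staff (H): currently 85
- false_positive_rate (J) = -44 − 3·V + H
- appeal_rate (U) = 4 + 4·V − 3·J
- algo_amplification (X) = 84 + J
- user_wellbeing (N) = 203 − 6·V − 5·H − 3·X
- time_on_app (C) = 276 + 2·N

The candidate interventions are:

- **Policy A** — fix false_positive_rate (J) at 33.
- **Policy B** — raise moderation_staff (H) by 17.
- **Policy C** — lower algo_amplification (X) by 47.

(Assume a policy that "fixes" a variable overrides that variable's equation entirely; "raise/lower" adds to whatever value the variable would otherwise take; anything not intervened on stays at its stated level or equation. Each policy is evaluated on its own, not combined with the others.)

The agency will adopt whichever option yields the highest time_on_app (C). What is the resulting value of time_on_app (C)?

Policy A (J := 33):
  V = 46
  H = 85
  J = 33
  X = 84 + 33 = 117
  N = 203 − 6·46 − 5·85 − 3·117 = -849
  C = 276 + 2·(-849) = -1422
Policy B (H + 17):
  V = 46
  H = 85 + 17 = 102
  J = -44 − 3·46 + 102 = -80
  X = 84 + (-80) = 4
  N = 203 − 6·46 − 5·102 − 3·4 = -595
  C = 276 + 2·(-595) = -914
Policy C (X − 47):
  V = 46
  H = 85
  J = -44 − 3·46 + 85 = -97
  X = 84 + (-97) (−47 from intervention) = -60
  N = 203 − 6·46 − 5·85 − 3·(-60) = -318
  C = 276 + 2·(-318) = -360
Comparing — Policy A: C=-1422, Policy B: C=-914, Policy C: C=-360. Highest is -360 (Policy C).

-360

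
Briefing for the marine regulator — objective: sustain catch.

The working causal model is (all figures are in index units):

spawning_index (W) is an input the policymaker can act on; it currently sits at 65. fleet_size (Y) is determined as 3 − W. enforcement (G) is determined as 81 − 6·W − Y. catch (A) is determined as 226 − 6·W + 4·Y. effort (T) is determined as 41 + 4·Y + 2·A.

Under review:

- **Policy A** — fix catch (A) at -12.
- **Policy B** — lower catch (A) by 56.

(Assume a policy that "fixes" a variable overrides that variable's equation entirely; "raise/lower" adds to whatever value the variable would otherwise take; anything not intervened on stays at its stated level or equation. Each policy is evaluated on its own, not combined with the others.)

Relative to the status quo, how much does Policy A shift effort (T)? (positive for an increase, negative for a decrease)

Baseline:
  W = 65
  Y = 3 − 65 = -62
  A = 226 − 6·65 + 4·(-62) = -412
  T = 41 + 4·(-62) + 2·(-412) = -1031
Policy A (A := -12):
  W = 65
  Y = 3 − 65 = -62
  A = -12
  T = 41 + 4·(-62) + 2·(-12) = -231
Change in T: -231 − (-1031) = 800

800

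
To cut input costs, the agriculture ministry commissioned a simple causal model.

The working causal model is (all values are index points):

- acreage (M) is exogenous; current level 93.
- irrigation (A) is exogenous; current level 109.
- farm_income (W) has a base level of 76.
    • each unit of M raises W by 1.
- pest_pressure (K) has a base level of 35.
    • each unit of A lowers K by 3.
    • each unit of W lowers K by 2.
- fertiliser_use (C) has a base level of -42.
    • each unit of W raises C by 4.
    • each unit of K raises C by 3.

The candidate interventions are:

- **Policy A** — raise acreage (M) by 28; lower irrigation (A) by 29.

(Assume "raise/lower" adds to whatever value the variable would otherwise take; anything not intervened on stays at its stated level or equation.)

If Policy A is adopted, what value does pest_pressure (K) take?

Policy A (M + 28, A − 29):
  M = 93 + 28 = 121
  A = 109 − 29 = 80
  W = 76 + 121 = 197
  K = 35 − 3·80 − 2·197 = -599

-599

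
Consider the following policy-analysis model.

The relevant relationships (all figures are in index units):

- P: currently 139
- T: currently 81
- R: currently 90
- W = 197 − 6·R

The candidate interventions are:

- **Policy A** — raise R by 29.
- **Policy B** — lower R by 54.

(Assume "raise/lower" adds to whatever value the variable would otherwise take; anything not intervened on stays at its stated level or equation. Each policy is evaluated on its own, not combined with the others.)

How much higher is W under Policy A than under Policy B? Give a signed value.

-498

Policy A (R + 29):
  R = 90 + 29 = 119
  W = 197 − 6·119 = -517
Policy B (R − 54):
  R = 90 − 54 = 36
  W = 197 − 6·36 = -19
W: -517 − (-19) = -498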